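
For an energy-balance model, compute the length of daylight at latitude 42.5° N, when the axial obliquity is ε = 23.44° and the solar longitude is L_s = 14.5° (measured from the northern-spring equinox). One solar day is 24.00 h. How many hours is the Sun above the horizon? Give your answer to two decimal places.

Solar declination: sin δ = sin ε · sin L_s = sin 23.44° × sin 14.5° = 0.09960, so δ = +5.716°.
cos h₀ = −tan ϕ · tan δ = −tan(+42.5°) × tan(+5.716°) = -0.0917, so h₀ = 1.6626 rad = 95.26°.
Daylight = 2h₀/(2π) × 24.00 h = (1.6626/π) × 24.00 = 12.70 h.

12.70 h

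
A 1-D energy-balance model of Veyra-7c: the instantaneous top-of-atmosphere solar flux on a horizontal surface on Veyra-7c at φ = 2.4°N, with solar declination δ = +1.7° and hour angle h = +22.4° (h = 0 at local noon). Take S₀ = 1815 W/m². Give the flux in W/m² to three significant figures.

1.68e+03 W/m²

cos θ_z = sin φ sin δ + cos φ cos δ cos h = 0.001242 + 0.923328 = 0.924570.
Flux = S₀ · cos θ_z = 1815 × 0.924570 = 1678 W/m².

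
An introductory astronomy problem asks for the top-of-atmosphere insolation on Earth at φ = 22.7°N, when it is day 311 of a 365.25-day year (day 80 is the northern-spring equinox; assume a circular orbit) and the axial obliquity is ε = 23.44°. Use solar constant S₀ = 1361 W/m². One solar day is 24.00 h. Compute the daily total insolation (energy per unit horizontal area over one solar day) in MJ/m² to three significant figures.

Solar longitude: λ_s = 360° × (311 − 80)/365.25 = 227.680°.
sin δ = sin 23.44° × sin 227.680° = -0.29412, so δ = -17.105°.
cos H₀ = −tan(+22.7°) tan(-17.105°) = 0.1287, H₀ = 1.4417 rad.
Bracket: H₀ sin φ sin δ + cos φ cos δ sin H₀ = 1.4417×0.38591×-0.29412 + 0.92254×0.95577×0.99168 = -0.163638 + 0.874400 = 0.710762.
Q̄ = (S₀/π) × [bracket] = (1361/π) × 0.710762 = 307.92 W/m².
Daily total = Q̄ × 24.00 h × 3600 s/h = 307.92 × 24.00 × 3600 / 10⁶ = 26.60 MJ/m².

26.6 MJ/m²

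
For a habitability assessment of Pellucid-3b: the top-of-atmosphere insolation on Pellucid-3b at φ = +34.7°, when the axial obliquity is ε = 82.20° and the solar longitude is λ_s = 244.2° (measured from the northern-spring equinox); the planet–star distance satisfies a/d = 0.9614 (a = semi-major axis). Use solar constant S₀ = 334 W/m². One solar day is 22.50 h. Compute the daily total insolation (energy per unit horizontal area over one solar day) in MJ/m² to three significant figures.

Solar declination: sin δ = sin ε · sin λ_s = sin 82.20° × sin 244.2° = -0.89199, so δ = -63.124°.
cos H₀ = −tan(+34.7°) tan(-63.124°) = 1.3663 ≥ 1 ⇒ polar night, H₀ = 0 and Q̄ = 0.
Inverse-square distance factor (a/d)² = 0.9614² = 0.924290.
Daily total = Q̄ × 22.50 h × 3600 s/h = 0.00 MJ/m².

0.00 MJ/m²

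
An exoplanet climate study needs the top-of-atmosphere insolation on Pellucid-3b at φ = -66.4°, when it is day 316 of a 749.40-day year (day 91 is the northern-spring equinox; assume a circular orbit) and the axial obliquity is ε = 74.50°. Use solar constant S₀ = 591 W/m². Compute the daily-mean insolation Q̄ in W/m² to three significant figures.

Solar longitude: λ_s = 360° × (316 − 91)/749.40 = 108.086°.
sin δ = sin 74.50° × sin 108.086° = 0.91602, so δ = +66.351°.
cos H₀ = −tan(-66.4°) tan(+66.351°) = 5.2268 ≥ 1 ⇒ polar night, H₀ = 0 and Q̄ = 0.

Q̄ ≈ 0.00 W/m²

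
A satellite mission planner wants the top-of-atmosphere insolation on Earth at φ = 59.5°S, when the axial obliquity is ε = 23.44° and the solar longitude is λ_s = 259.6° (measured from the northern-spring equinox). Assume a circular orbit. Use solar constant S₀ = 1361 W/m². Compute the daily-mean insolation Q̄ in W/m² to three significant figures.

Solar declination: sin δ = sin ε · sin λ_s = sin 23.44° × sin 259.6° = -0.39125, so δ = -23.033°.
cos H₀ = −tan(-59.5°) tan(-23.033°) = -0.7218, H₀ = 2.3771 rad.
Bracket: H₀ sin φ sin δ + cos φ cos δ sin H₀ = 2.3771×-0.86163×-0.39125 + 0.50754×0.92028×0.69215 = 0.801351 + 0.323289 = 1.124640.
Q̄ = (S₀/π) × [bracket] = (1361/π) × 1.124640 = 487.2 W/m².

Q̄ ≈ 487 W/m²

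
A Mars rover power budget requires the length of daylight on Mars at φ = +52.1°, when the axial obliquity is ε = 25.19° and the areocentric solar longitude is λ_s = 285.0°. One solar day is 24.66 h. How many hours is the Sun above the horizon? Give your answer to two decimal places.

7.48 h

sin δ = sin 25.19° × sin 285.0° = -0.41112, so δ = -24.275°.
cos H₀ = −tan φ · tan δ = −tan(+52.1°) × tan(-24.275°) = 0.5793, so H₀ = 0.9529 rad = 54.60°.
Daylight = 2H₀/(2π) × 24.66 h = (0.9529/π) × 24.66 = 7.48 h.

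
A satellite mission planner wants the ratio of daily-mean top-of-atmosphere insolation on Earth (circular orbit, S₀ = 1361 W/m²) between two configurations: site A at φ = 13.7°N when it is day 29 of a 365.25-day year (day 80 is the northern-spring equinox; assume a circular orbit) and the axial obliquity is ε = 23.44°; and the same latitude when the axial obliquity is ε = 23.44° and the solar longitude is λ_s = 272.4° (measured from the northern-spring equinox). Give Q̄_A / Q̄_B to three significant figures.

Q̄_A / Q̄_B ≈ 1.09

— Configuration A (φ=+13.7°):
Solar longitude: λ_s = 360° × (29 − 80)/365.25 = -50.267°, i.e. -50.267° + 360° = 309.733°.
sin δ = sin 23.44° × sin 309.733° = -0.30591, so δ = -17.813°.
cos H₀ = −tan(+13.7°) tan(-17.813°) = 0.0783, H₀ = 1.4924 rad.
Bracket: H₀ sin φ sin δ + cos φ cos δ sin H₀ = 1.4924×0.23684×-0.30591 + 0.97155×0.95206×0.99693 = -0.108127 + 0.922134 = 0.814007.
Q̄ = (S₀/π) × [bracket] = (1361/π) × 0.814007 = 352.64 W/m².
— Configuration B (φ=+13.7°):
Solar declination: sin δ = sin ε · sin λ_s = sin 23.44° × sin 272.4° = -0.39744, so δ = -23.418°.
cos H₀ = −tan(+13.7°) tan(-23.418°) = 0.1056, H₀ = 1.4650 rad.
Bracket: H₀ sin φ sin δ + cos φ cos δ sin H₀ = 1.4650×0.23684×-0.39744 + 0.97155×0.91763×0.99441 = -0.137900 + 0.886540 = 0.748640.
Q̄ = (S₀/π) × [bracket] = (1361/π) × 0.748640 = 324.33 W/m².
Ratio Q̄_A / Q̄_B = 352.64 / 324.33 = 1.087.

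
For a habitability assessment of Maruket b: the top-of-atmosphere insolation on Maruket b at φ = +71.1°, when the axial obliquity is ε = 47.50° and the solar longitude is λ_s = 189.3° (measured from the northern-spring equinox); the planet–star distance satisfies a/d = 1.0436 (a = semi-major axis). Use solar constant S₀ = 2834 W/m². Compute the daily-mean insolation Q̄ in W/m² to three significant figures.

Q̄ ≈ 162 W/m²

Solar declination: sin δ = sin ε · sin λ_s = sin 47.50° × sin 189.3° = -0.11915, so δ = -6.843°.
cos H₀ = −tan(+71.1°) tan(-6.843°) = 0.3505, H₀ = 1.2127 rad.
Bracket: H₀ sin φ sin δ + cos φ cos δ sin H₀ = 1.2127×0.94609×-0.11915 + 0.32392×0.99288×0.93656 = -0.136704 + 0.301211 = 0.164507.
Inverse-square distance factor (a/d)² = 1.0436² = 1.089101.
Q̄ = (S₀/π) × 1.089101 × [bracket] = (2834/π) × 1.089101 × 0.164507 = 161.6 W/m².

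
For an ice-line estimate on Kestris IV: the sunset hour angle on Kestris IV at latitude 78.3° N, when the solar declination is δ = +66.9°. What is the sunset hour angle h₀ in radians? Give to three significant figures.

h₀ = 3.14 rad

Sunrise equation: cos h₀ = −tan ϕ · tan δ = -11.3210 ≤ −1, so the host star never sets (polar day) and h₀ = π.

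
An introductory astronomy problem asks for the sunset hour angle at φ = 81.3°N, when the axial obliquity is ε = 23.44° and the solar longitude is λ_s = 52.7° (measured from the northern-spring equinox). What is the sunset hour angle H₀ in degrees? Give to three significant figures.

H₀ = 180°

Solar declination: sin δ = sin ε · sin λ_s = sin 23.44° × sin 52.7° = 0.31643, so δ = +18.447°.
Sunrise equation: cos H₀ = −tan φ · tan δ = -2.1799 ≤ −1, so the Sun never sets (polar day) and H₀ = π.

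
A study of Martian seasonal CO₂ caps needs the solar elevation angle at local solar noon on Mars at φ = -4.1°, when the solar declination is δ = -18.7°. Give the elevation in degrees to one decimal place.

At local noon the hour angle is zero, so the zenith angle equals |φ − δ| = |-4.1° − (-18.700°)| = 14.600°.
Elevation = 90° − 14.600° = 75.4°.

75.4°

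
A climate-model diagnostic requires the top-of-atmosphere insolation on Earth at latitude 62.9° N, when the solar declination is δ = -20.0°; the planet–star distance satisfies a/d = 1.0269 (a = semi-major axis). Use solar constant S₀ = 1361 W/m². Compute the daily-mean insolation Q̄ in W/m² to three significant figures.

Q̄ ≈ 29.0 W/m²

cos H₀ = −tan(+62.9°) tan(-20.000°) = 0.7113, H₀ = 0.7795 rad.
Bracket: H₀ sin φ sin δ + cos φ cos δ sin H₀ = 0.7795×0.89021×-0.34202 + 0.45554×0.93969×0.70293 = -0.237334 + 0.300901 = 0.063567.
Inverse-square distance factor (a/d)² = 1.0269² = 1.054524.
Q̄ = (S₀/π) × 1.054524 × [bracket] = (1361/π) × 1.054524 × 0.063567 = 29.04 W/m².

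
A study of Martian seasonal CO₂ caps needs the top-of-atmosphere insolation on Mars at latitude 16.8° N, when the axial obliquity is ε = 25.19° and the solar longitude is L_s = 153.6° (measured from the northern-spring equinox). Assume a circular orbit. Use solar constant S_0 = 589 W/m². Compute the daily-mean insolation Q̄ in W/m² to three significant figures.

Q̄ ≈ 193 W/m²

Solar declination: sin δ = sin ε · sin L_s = sin 25.19° × sin 153.6° = 0.18925, so δ = +10.909°.
cos h₀ = −tan(+16.8°) tan(+10.909°) = -0.0582, h₀ = 1.6290 rad.
Bracket: h₀ sin ϕ sin δ + cos ϕ cos δ sin h₀ = 1.6290×0.28903×0.18925 + 0.95732×0.98193×0.99831 = 0.089105 + 0.938433 = 1.027538.
Q̄ = (S_0/π) × [bracket] = (589/π) × 1.027538 = 192.6 W/m².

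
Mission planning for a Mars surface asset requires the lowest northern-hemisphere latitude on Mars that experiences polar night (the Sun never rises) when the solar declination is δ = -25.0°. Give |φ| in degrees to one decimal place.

Polar night requires cos H₀ = −tan φ tan δ ≥ 1, i.e. tan φ tan δ ≤ −1.
The boundary is |tan φ| · |tan δ| = 1, so |φ| = 90° − |δ| = 90° − 25.0° = 65.0° in the northern hemisphere.

|φ| = 65.0°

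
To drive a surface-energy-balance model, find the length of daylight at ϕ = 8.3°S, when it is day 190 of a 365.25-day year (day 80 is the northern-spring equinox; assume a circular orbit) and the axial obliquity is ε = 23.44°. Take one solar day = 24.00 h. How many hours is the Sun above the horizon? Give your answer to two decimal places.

Solar longitude: L_s = 360° × (190 − 80)/365.25 = 108.419°.
sin δ = sin 23.44° × sin 108.419° = 0.37741, so δ = +22.173°.
cos h₀ = −tan ϕ · tan δ = −tan(-8.3°) × tan(+22.173°) = 0.0595, so h₀ = 1.5113 rad = 86.59°.
Daylight = 2h₀/(2π) × 24.00 h = (1.5113/π) × 24.00 = 11.55 h.

11.55 h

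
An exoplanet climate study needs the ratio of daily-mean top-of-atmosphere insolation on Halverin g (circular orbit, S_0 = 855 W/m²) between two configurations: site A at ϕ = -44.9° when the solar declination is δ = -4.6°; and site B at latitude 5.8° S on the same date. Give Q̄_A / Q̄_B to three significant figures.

— Configuration A (ϕ=-44.9°):
cos h₀ = −tan(-44.9°) tan(-4.600°) = -0.0802, h₀ = 1.6511 rad.
Bracket: h₀ sin ϕ sin δ + cos ϕ cos δ sin h₀ = 1.6511×-0.70587×-0.08020 + 0.70834×0.99678×0.99678 = 0.093470 + 0.703786 = 0.797256.
Q̄ = (S_0/π) × [bracket] = (855/π) × 0.797256 = 216.98 W/m².
— Configuration B (ϕ=-5.8°):
cos h₀ = −tan(-5.8°) tan(-4.600°) = -0.0082, h₀ = 1.5790 rad.
Bracket: h₀ sin ϕ sin δ + cos ϕ cos δ sin h₀ = 1.5790×-0.10106×-0.08020 + 0.99488×0.99678×0.99997 = 0.012798 + 0.991647 = 1.004445.
Q̄ = (S_0/π) × [bracket] = (855/π) × 1.004445 = 273.36 W/m².
Ratio Q̄_A / Q̄_B = 216.98 / 273.36 = 0.7938.

Q̄_A / Q̄_B ≈ 0.794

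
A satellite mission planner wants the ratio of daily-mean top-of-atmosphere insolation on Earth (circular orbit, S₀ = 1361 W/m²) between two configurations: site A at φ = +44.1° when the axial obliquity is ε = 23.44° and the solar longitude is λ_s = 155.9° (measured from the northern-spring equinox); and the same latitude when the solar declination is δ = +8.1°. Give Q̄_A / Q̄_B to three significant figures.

— Configuration A (φ=+44.1°):
Solar declination: sin δ = sin ε · sin λ_s = sin 23.44° × sin 155.9° = 0.16243, so δ = +9.348°.
cos H₀ = −tan(+44.1°) tan(+9.348°) = -0.1595, H₀ = 1.7310 rad.
Bracket: H₀ sin φ sin δ + cos φ cos δ sin H₀ = 1.7310×0.69591×0.16243 + 0.71813×0.98672×0.98719 = 0.195666 + 0.699516 = 0.895182.
Q̄ = (S₀/π) × [bracket] = (1361/π) × 0.895182 = 387.81 W/m².
— Configuration B (φ=+44.1°):
cos H₀ = −tan(+44.1°) tan(+8.100°) = -0.1379, H₀ = 1.7092 rad.
Bracket: H₀ sin φ sin δ + cos φ cos δ sin H₀ = 1.7092×0.69591×0.14090 + 0.71813×0.99002×0.99044 = 0.167593 + 0.704166 = 0.871759.
Q̄ = (S₀/π) × [bracket] = (1361/π) × 0.871759 = 377.66 W/m².
Ratio Q̄_A / Q̄_B = 387.81 / 377.66 = 1.027.

Q̄_A / Q̄_B ≈ 1.03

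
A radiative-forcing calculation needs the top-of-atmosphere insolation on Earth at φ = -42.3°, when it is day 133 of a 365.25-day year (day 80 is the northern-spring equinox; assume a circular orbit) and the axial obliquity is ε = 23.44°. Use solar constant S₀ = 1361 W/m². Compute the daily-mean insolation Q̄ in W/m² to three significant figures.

Solar longitude: λ_s = 360° × (133 − 80)/365.25 = 52.238°.
sin δ = sin 23.44° × sin 52.238° = 0.31448, so δ = +18.329°.
cos H₀ = −tan(-42.3°) tan(+18.329°) = 0.3014, H₀ = 1.2646 rad.
Bracket: H₀ sin φ sin δ + cos φ cos δ sin H₀ = 1.2646×-0.67301×0.31448 + 0.73963×0.94927×0.95348 = -0.267650 + 0.669446 = 0.401796.
Q̄ = (S₀/π) × [bracket] = (1361/π) × 0.401796 = 174.1 W/m².

Q̄ ≈ 174 W/m²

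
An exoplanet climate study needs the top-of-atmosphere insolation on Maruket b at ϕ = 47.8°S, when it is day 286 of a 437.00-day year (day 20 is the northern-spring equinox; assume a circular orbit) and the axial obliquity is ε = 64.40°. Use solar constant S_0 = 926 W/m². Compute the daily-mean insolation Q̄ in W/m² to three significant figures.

Solar longitude: L_s = 360° × (286 − 20)/437.00 = 219.130°.
sin δ = sin 64.40° × sin 219.130° = -0.56914, so δ = -34.690°.
cos h₀ = −tan(-47.8°) tan(-34.690°) = -0.7634, h₀ = 2.4393 rad.
Bracket: h₀ sin ϕ sin δ + cos ϕ cos δ sin h₀ = 2.4393×-0.74080×-0.56914 + 0.67172×0.82224×0.64597 = 1.028455 + 0.356779 = 1.385234.
Q̄ = (S_0/π) × [bracket] = (926/π) × 1.385234 = 408.3 W/m².

Q̄ ≈ 408 W/m²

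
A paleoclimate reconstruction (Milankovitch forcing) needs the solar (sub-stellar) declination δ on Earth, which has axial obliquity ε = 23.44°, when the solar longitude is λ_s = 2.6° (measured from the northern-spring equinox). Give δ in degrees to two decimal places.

δ = +1.03°

sin δ = sin ε · sin λ_s = sin 23.44° × sin 2.6° = 0.018045.
δ = arcsin(0.018045) = +1.03°.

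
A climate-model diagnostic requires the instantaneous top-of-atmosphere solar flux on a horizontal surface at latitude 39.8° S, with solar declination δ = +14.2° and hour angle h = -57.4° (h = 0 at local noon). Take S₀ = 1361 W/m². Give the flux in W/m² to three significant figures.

cos θ_z = sin φ sin δ + cos φ cos δ cos h = -0.157024 + 0.401281 = 0.244257.
Flux = S₀ · cos θ_z = 1361 × 0.244257 = 332.4 W/m².

332 W/m²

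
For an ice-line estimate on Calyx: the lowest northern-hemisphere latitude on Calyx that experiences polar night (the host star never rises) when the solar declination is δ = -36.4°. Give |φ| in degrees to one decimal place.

Polar night requires cos H₀ = −tan φ tan δ ≥ 1, i.e. tan φ tan δ ≤ −1.
The boundary is |tan φ| · |tan δ| = 1, so |φ| = 90° − |δ| = 90° − 36.4° = 53.6° in the northern hemisphere.

|φ| = 53.6°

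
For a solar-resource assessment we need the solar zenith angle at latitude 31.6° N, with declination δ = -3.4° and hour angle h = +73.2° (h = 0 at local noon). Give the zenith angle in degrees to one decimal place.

θ_z = 77.6°

cos θ_z = sin ϕ sin δ + cos ϕ cos δ cos h = -0.031076 + 0.245743 = 0.214667.
θ_z = arccos(0.214667) = 77.6°.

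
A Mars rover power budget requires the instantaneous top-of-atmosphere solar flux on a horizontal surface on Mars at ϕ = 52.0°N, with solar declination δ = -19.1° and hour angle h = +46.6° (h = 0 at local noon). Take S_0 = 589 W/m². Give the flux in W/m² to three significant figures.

cos θ_z = sin ϕ sin δ + cos ϕ cos δ cos h = -0.257851 + 0.399726 = 0.141875.
Flux = S_0 · cos θ_z = 589 × 0.141875 = 83.56 W/m².

83.6 W/m²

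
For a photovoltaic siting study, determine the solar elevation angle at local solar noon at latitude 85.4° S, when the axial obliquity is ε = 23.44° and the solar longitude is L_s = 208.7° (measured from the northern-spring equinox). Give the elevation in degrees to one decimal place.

Solar declination: sin δ = sin ε · sin L_s = sin 23.44° × sin 208.7° = -0.19103, so δ = -11.013°.
At local noon the hour angle is zero, so the zenith angle equals |ϕ − δ| = |-85.4° − (-11.013°)| = 74.387°.
Elevation = 90° − 74.387° = 15.6°.

15.6°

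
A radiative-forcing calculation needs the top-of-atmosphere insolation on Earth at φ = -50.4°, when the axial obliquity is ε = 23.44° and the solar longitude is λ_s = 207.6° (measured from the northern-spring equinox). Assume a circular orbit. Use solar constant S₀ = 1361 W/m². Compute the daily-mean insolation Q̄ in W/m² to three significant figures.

Solar declination: sin δ = sin ε · sin λ_s = sin 23.44° × sin 207.6° = -0.18429, so δ = -10.620°.
cos H₀ = −tan(-50.4°) tan(-10.620°) = -0.2267, H₀ = 1.7994 rad.
Bracket: H₀ sin φ sin δ + cos φ cos δ sin H₀ = 1.7994×-0.77051×-0.18429 + 0.63742×0.98287×0.97398 = 0.255510 + 0.610199 = 0.865709.
Q̄ = (S₀/π) × [bracket] = (1361/π) × 0.865709 = 375.0 W/m².

Q̄ ≈ 375 W/m²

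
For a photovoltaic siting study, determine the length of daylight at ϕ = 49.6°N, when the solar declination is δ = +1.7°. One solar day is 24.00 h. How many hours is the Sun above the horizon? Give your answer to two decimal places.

12.27 h

cos h₀ = −tan ϕ · tan δ = −tan(+49.6°) × tan(+1.700°) = -0.0349, so h₀ = 1.6057 rad = 92.00°.
Daylight = 2h₀/(2π) × 24.00 h = (1.6057/π) × 24.00 = 12.27 h.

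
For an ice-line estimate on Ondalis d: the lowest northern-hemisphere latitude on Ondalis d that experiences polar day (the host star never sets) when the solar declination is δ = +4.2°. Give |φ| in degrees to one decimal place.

|φ| = 85.8°

Polar day requires cos H₀ = −tan φ tan δ ≤ −1, i.e. tan φ tan δ ≥ 1.
The boundary is |tan φ| · |tan δ| = 1, so |φ| = 90° − |δ| = 90° − 4.2° = 85.8° in the northern hemisphere.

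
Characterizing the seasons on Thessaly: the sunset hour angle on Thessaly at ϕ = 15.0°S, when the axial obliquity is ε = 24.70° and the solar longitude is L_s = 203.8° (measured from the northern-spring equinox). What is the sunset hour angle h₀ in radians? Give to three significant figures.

h₀ = 1.62 rad

Solar declination: sin δ = sin ε · sin L_s = sin 24.70° × sin 203.8° = -0.16863, so δ = -9.708°.
cos h₀ = −tan ϕ · tan δ = −tan(-15.0°) × tan(-9.708°) = -0.0458, so h₀ = 1.6167 rad = 92.63°.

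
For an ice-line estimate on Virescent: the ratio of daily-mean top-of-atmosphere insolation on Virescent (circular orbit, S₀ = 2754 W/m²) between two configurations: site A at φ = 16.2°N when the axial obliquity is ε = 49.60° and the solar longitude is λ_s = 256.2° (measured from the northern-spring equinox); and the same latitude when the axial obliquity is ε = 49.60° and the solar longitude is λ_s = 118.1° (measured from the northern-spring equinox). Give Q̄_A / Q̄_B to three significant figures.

Q̄_A / Q̄_B ≈ 0.345

— Configuration A (φ=+16.2°):
Solar declination: sin δ = sin ε · sin λ_s = sin 49.60° × sin 256.2° = -0.73956, so δ = -47.694°.
cos H₀ = −tan(+16.2°) tan(-47.694°) = 0.3192, H₀ = 1.2459 rad.
Bracket: H₀ sin φ sin δ + cos φ cos δ sin H₀ = 1.2459×0.27899×-0.73956 + 0.96029×0.67310×0.94768 = -0.257066 + 0.612553 = 0.355487.
Q̄ = (S₀/π) × [bracket] = (2754/π) × 0.355487 = 311.63 W/m².
— Configuration B (φ=+16.2°):
Solar declination: sin δ = sin ε · sin λ_s = sin 49.60° × sin 118.1° = 0.67177, so δ = +42.204°.
cos H₀ = −tan(+16.2°) tan(+42.204°) = -0.2635, H₀ = 1.8374 rad.
Bracket: H₀ sin φ sin δ + cos φ cos δ sin H₀ = 1.8374×0.27899×0.67177 + 0.96029×0.74076×0.96467 = 0.344360 + 0.686213 = 1.030573.
Q̄ = (S₀/π) × [bracket] = (2754/π) × 1.030573 = 903.43 W/m².
Ratio Q̄_A / Q̄_B = 311.63 / 903.43 = 0.3449.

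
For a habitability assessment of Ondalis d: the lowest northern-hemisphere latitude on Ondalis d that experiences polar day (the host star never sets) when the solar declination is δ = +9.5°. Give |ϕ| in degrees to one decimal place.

|ϕ| = 80.5°

Polar day requires cos h₀ = −tan ϕ tan δ ≤ −1, i.e. tan ϕ tan δ ≥ 1.
The boundary is |tan ϕ| · |tan δ| = 1, so |ϕ| = 90° − |δ| = 90° − 9.5° = 80.5° in the northern hemisphere.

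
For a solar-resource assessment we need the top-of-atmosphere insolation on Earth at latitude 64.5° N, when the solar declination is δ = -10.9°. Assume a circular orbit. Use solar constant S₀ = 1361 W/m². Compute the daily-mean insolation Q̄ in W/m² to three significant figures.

cos H₀ = −tan(+64.5°) tan(-10.900°) = 0.4037, H₀ = 1.1552 rad.
Bracket: H₀ sin φ sin δ + cos φ cos δ sin H₀ = 1.1552×0.90259×-0.18910 + 0.43051×0.98196×0.91488 = -0.197169 + 0.386760 = 0.189591.
Q̄ = (S₀/π) × [bracket] = (1361/π) × 0.189591 = 82.13 W/m².

Q̄ ≈ 82.1 W/m²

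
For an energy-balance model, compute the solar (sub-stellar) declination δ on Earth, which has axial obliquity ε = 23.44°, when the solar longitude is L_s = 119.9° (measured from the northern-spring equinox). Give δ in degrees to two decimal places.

δ = +20.17°

sin δ = sin ε · sin L_s = sin 23.44° × sin 119.9° = 0.344842.
δ = arcsin(0.344842) = +20.17°.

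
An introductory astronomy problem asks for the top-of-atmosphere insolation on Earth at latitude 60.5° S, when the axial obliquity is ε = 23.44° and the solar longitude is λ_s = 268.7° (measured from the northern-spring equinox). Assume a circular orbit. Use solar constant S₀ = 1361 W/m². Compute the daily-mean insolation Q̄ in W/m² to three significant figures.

Solar declination: sin δ = sin ε · sin λ_s = sin 23.44° × sin 268.7° = -0.39769, so δ = -23.434°.
cos H₀ = −tan(-60.5°) tan(-23.434°) = -0.7661, H₀ = 2.4435 rad.
Bracket: H₀ sin φ sin δ + cos φ cos δ sin H₀ = 2.4435×-0.87036×-0.39769 + 0.49242×0.91752×0.64273 = 0.845777 + 0.290389 = 1.136166.
Q̄ = (S₀/π) × [bracket] = (1361/π) × 1.136166 = 492.2 W/m².

Q̄ ≈ 492 W/m²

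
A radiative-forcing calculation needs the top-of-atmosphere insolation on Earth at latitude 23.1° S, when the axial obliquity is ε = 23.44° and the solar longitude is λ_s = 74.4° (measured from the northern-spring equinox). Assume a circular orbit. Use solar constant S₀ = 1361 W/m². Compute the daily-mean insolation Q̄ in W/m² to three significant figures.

Q̄ ≈ 272 W/m²

Solar declination: sin δ = sin ε · sin λ_s = sin 23.44° × sin 74.4° = 0.38313, so δ = +22.528°.
cos H₀ = −tan(-23.1°) tan(+22.528°) = 0.1769, H₀ = 1.3929 rad.
Bracket: H₀ sin φ sin δ + cos φ cos δ sin H₀ = 1.3929×-0.39234×0.38313 + 0.91982×0.92369×0.98422 = -0.209377 + 0.836221 = 0.626844.
Q̄ = (S₀/π) × [bracket] = (1361/π) × 0.626844 = 271.6 W/m².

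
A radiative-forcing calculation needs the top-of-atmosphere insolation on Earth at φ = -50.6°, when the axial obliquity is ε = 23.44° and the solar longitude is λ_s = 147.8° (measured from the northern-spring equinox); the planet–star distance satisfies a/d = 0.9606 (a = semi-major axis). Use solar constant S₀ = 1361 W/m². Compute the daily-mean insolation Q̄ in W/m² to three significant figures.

Q̄ ≈ 154 W/m²

Solar declination: sin δ = sin ε · sin λ_s = sin 23.44° × sin 147.8° = 0.21197, so δ = +12.238°.
cos H₀ = −tan(-50.6°) tan(+12.238°) = 0.2641, H₀ = 1.3036 rad.
Bracket: H₀ sin φ sin δ + cos φ cos δ sin H₀ = 1.3036×-0.77273×0.21197 + 0.63473×0.97728×0.96451 = -0.213524 + 0.598294 = 0.384770.
Inverse-square distance factor (a/d)² = 0.9606² = 0.922752.
Q̄ = (S₀/π) × 0.922752 × [bracket] = (1361/π) × 0.922752 × 0.384770 = 153.8 W/m².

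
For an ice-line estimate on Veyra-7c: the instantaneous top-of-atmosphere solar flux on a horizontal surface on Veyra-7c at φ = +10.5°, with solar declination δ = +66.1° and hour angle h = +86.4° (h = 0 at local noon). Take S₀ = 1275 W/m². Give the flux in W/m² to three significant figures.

cos θ_z = sin φ sin δ + cos φ cos δ cos h = 0.166610 + 0.025013 = 0.191623.
Flux = S₀ · cos θ_z = 1275 × 0.191623 = 244.3 W/m².

244 W/m²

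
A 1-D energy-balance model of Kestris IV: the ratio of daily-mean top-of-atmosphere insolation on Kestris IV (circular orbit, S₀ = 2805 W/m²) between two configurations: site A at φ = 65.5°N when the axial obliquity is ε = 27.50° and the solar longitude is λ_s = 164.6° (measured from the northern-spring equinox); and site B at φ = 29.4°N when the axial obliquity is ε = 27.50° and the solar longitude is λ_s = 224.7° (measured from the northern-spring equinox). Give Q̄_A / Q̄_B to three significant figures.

— Configuration A (φ=+65.5°):
Solar declination: sin δ = sin ε · sin λ_s = sin 27.50° × sin 164.6° = 0.12262, so δ = +7.043°.
cos H₀ = −tan(+65.5°) tan(+7.043°) = -0.2711, H₀ = 1.8453 rad.
Bracket: H₀ sin φ sin δ + cos φ cos δ sin H₀ = 1.8453×0.90996×0.12262 + 0.41469×0.99245×0.96255 = 0.205897 + 0.396146 = 0.602043.
Q̄ = (S₀/π) × [bracket] = (2805/π) × 0.602043 = 537.54 W/m².
— Configuration B (φ=+29.4°):
Solar declination: sin δ = sin ε · sin λ_s = sin 27.50° × sin 224.7° = -0.32479, so δ = -18.953°.
cos H₀ = −tan(+29.4°) tan(-18.953°) = 0.1935, H₀ = 1.3761 rad.
Bracket: H₀ sin φ sin δ + cos φ cos δ sin H₀ = 1.3761×0.49090×-0.32479 + 0.87121×0.94579×0.98110 = -0.219405 + 0.808408 = 0.589003.
Q̄ = (S₀/π) × [bracket] = (2805/π) × 0.589003 = 525.90 W/m².
Ratio Q̄_A / Q̄_B = 537.54 / 525.90 = 1.022.

Q̄_A / Q̄_B ≈ 1.02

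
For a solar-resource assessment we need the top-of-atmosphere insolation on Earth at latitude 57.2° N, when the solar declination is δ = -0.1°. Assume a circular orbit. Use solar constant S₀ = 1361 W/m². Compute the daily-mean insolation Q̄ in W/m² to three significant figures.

cos H₀ = −tan(+57.2°) tan(-0.100°) = 0.0027, H₀ = 1.5681 rad.
Bracket: H₀ sin φ sin δ + cos φ cos δ sin H₀ = 1.5681×0.84057×-0.00175 + 0.54171×1.00000×1.00000 = -0.002307 + 0.541710 = 0.539403.
Q̄ = (S₀/π) × [bracket] = (1361/π) × 0.539403 = 233.7 W/m².

Q̄ ≈ 234 W/m²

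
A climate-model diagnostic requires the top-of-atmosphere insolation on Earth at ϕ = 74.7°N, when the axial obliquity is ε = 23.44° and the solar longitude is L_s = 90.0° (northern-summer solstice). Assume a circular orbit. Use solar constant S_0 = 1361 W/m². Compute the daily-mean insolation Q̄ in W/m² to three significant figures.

Q̄ ≈ 522 W/m²

Solar declination: sin δ = sin ε · sin L_s = sin 23.44° × sin 90.0° = 0.39779, so δ = +23.440°.
cos h₀ = −tan(+74.7°) tan(+23.440°) = -1.5849 ≤ −1 ⇒ polar day, h₀ = π.
Bracket: h₀ sin ϕ sin δ + cos ϕ cos δ sin h₀ = 3.1416×0.96456×0.39779 + 0.26387×0.91748×0.00000 = 1.205408 + 0.000000 = 1.205408.
Q̄ = (S_0/π) × [bracket] = (1361/π) × 1.205408 = 522.2 W/m².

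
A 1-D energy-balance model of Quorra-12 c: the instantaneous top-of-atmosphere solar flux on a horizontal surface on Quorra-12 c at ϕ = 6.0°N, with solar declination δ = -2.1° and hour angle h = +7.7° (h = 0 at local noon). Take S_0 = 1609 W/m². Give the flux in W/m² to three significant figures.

1.58e+03 W/m²

cos θ_z = sin ϕ sin δ + cos ϕ cos δ cos h = -0.003830 + 0.984893 = 0.981063.
Flux = S_0 · cos θ_z = 1609 × 0.981063 = 1579 W/m².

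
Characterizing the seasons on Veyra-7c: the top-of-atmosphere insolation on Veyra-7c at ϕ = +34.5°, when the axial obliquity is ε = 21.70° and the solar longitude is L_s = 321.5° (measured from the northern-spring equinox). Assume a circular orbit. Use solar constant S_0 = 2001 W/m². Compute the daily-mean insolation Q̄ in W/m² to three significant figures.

Q̄ ≈ 387 W/m²

Solar declination: sin δ = sin ε · sin L_s = sin 21.70° × sin 321.5° = -0.23017, so δ = -13.307°.
cos h₀ = −tan(+34.5°) tan(-13.307°) = 0.1626, h₀ = 1.4075 rad.
Bracket: h₀ sin ϕ sin δ + cos ϕ cos δ sin h₀ = 1.4075×0.56641×-0.23017 + 0.82413×0.97315×0.98670 = -0.183497 + 0.791335 = 0.607838.
Q̄ = (S_0/π) × [bracket] = (2001/π) × 0.607838 = 387.2 W/m².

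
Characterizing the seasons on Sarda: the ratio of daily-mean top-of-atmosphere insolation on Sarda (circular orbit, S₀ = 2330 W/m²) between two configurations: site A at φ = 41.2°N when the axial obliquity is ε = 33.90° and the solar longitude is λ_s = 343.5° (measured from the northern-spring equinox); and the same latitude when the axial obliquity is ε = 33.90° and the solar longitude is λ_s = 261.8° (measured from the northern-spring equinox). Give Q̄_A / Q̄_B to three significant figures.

— Configuration A (φ=+41.2°):
Solar declination: sin δ = sin ε · sin λ_s = sin 33.90° × sin 343.5° = -0.15841, so δ = -9.115°.
cos H₀ = −tan(+41.2°) tan(-9.115°) = 0.1404, H₀ = 1.4299 rad.
Bracket: H₀ sin φ sin δ + cos φ cos δ sin H₀ = 1.4299×0.65869×-0.15841 + 0.75241×0.98737×0.99009 = -0.149200 + 0.735545 = 0.586345.
Q̄ = (S₀/π) × [bracket] = (2330/π) × 0.586345 = 434.87 W/m².
— Configuration B (φ=+41.2°):
Solar declination: sin δ = sin ε · sin λ_s = sin 33.90° × sin 261.8° = -0.55204, so δ = -33.507°.
cos H₀ = −tan(+41.2°) tan(-33.507°) = 0.5796, H₀ = 0.9526 rad.
Bracket: H₀ sin φ sin δ + cos φ cos δ sin H₀ = 0.9526×0.65869×-0.55204 + 0.75241×0.83382×0.81490 = -0.346387 + 0.511247 = 0.164860.
Q̄ = (S₀/π) × [bracket] = (2330/π) × 0.164860 = 122.27 W/m².
Ratio Q̄_A / Q̄_B = 434.87 / 122.27 = 3.557.

Q̄_A / Q̄_B ≈ 3.56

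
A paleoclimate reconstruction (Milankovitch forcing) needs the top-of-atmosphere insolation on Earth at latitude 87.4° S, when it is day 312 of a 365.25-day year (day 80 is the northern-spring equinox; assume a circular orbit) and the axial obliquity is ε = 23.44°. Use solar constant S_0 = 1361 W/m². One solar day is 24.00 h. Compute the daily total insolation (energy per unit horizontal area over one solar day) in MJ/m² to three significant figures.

35.1 MJ/m²

Solar longitude: L_s = 360° × (312 − 80)/365.25 = 228.665°.
sin δ = sin 23.44° × sin 228.665° = -0.29869, so δ = -17.379°.
cos h₀ = −tan(-87.4°) tan(-17.379°) = -6.8922 ≤ −1 ⇒ polar day, h₀ = π.
Bracket: h₀ sin ϕ sin δ + cos ϕ cos δ sin h₀ = 3.1416×-0.99897×-0.29869 + 0.04536×0.95435×0.00000 = 0.937398 + 0.000000 = 0.937398.
Q̄ = (S_0/π) × [bracket] = (1361/π) × 0.937398 = 406.10 W/m².
Daily total = Q̄ × 24.00 h × 3600 s/h = 406.10 × 24.00 × 3600 / 10⁶ = 35.09 MJ/m².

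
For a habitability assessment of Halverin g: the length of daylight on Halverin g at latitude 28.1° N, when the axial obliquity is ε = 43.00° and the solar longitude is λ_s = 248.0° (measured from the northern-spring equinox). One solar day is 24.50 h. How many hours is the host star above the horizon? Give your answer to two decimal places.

Solar declination: sin δ = sin ε · sin λ_s = sin 43.00° × sin 248.0° = -0.63234, so δ = -39.223°.
cos H₀ = −tan φ · tan δ = −tan(+28.1°) × tan(-39.223°) = 0.4358, so H₀ = 1.1198 rad = 64.16°.
Daylight = 2H₀/(2π) × 24.50 h = (1.1198/π) × 24.50 = 8.73 h.

8.73 h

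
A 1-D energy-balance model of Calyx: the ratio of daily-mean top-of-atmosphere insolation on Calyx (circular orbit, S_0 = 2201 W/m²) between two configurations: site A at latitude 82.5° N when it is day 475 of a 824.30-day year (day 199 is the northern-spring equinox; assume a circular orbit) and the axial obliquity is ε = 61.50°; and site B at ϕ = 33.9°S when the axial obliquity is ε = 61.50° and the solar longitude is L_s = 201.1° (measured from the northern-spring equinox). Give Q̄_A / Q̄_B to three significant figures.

Q̄_A / Q̄_B ≈ 2.17

— Configuration A (ϕ=+82.5°):
Solar longitude: L_s = 360° × (475 − 199)/824.30 = 120.539°.
sin δ = sin 61.50° × sin 120.539° = 0.75691, so δ = +49.193°.
cos h₀ = −tan(+82.5°) tan(+49.193°) = -8.7975 ≤ −1 ⇒ polar day, h₀ = π.
Bracket: h₀ sin ϕ sin δ + cos ϕ cos δ sin h₀ = 3.1416×0.99144×0.75691 + 0.13053×0.65352×0.00000 = 2.357554 + 0.000000 = 2.357554.
Q̄ = (S_0/π) × [bracket] = (2201/π) × 2.357554 = 1651.7 W/m².
— Configuration B (ϕ=-33.9°):
Solar declination: sin δ = sin ε · sin L_s = sin 61.50° × sin 201.1° = -0.31637, so δ = -18.444°.
cos h₀ = −tan(-33.9°) tan(-18.444°) = -0.2241, h₀ = 1.7968 rad.
Bracket: h₀ sin ϕ sin δ + cos ϕ cos δ sin h₀ = 1.7968×-0.55775×-0.31637 + 0.83001×0.94864×0.97457 = 0.317055 + 0.767358 = 1.084413.
Q̄ = (S_0/π) × [bracket] = (2201/π) × 1.084413 = 759.74 W/m².
Ratio Q̄_A / Q̄_B = 1651.7 / 759.74 = 2.174.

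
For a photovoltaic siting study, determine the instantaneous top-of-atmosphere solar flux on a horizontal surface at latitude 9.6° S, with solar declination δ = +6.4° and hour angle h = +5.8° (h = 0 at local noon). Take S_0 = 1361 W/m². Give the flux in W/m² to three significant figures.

cos θ_z = sin ϕ sin δ + cos ϕ cos δ cos h = -0.018590 + 0.974835 = 0.956245.
Flux = S_0 · cos θ_z = 1361 × 0.956245 = 1301 W/m².

1.30e+03 W/m²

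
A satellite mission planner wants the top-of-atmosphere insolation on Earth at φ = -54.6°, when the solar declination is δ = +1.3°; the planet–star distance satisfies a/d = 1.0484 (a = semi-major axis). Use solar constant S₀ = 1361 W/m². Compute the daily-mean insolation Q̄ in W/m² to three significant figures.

cos H₀ = −tan(-54.6°) tan(+1.300°) = 0.0319, H₀ = 1.5389 rad.
Bracket: H₀ sin φ sin δ + cos φ cos δ sin H₀ = 1.5389×-0.81513×0.02269 + 0.57928×0.99974×0.99949 = -0.028462 + 0.578834 = 0.550372.
Inverse-square distance factor (a/d)² = 1.0484² = 1.099143.
Q̄ = (S₀/π) × 1.099143 × [bracket] = (1361/π) × 1.099143 × 0.550372 = 262.1 W/m².

Q̄ ≈ 262 W/m²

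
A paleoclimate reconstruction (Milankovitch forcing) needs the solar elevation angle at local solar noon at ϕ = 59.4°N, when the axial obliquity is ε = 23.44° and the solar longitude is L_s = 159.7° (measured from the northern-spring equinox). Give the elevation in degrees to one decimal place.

Solar declination: sin δ = sin ε · sin L_s = sin 23.44° × sin 159.7° = 0.13801, so δ = +7.933°.
At local noon the hour angle is zero, so the zenith angle equals |ϕ − δ| = |+59.4° − (+7.933°)| = 51.467°.
Elevation = 90° − 51.467° = 38.5°.

38.5°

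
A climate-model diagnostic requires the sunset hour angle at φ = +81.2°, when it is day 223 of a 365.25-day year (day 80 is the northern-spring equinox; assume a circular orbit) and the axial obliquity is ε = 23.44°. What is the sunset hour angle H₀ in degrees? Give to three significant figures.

Solar longitude: λ_s = 360° × (223 − 80)/365.25 = 140.945°.
sin δ = sin 23.44° × sin 140.945° = 0.25064, so δ = +14.515°.
Sunrise equation: cos H₀ = −tan φ · tan δ = -1.6724 ≤ −1, so the Sun never sets (polar day) and H₀ = π.

H₀ = 180°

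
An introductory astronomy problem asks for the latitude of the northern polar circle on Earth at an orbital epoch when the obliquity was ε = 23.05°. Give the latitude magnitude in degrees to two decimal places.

66.95°

The polar circle is the lowest latitude that experiences at least one full rotation of continuous daylight at the northern-summer solstice; it lies at |φ| = 90° − ε = 90° − 23.05° = 66.95°.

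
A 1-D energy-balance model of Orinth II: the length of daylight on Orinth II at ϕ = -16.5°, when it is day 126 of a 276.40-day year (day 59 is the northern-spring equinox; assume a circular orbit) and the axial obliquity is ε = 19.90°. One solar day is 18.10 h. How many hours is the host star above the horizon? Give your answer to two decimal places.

Solar longitude: L_s = 360° × (126 − 59)/276.40 = 87.265°.
sin δ = sin 19.90° × sin 87.265° = 0.33999, so δ = +19.876°.
cos h₀ = −tan ϕ · tan δ = −tan(-16.5°) × tan(+19.876°) = 0.1071, so h₀ = 1.4635 rad = 83.85°.
Daylight = 2h₀/(2π) × 18.10 h = (1.4635/π) × 18.10 = 8.43 h.

8.43 h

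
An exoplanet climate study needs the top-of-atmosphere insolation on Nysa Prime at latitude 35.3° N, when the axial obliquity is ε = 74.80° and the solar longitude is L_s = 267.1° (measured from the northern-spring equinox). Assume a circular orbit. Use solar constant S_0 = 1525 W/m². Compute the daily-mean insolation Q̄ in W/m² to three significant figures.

Q̄ ≈ 0.00 W/m²

Solar declination: sin δ = sin ε · sin L_s = sin 74.80° × sin 267.1° = -0.96378, so δ = -74.532°.
cos h₀ = −tan(+35.3°) tan(-74.532°) = 2.5587 ≥ 1 ⇒ polar night, h₀ = 0 and Q̄ = 0.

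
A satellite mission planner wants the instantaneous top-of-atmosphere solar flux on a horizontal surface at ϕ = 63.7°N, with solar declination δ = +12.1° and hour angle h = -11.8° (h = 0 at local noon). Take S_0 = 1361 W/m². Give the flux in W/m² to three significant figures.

833 W/m²

cos θ_z = sin ϕ sin δ + cos ϕ cos δ cos h = 0.187920 + 0.424072 = 0.611992.
Flux = S_0 · cos θ_z = 1361 × 0.611992 = 832.9 W/m².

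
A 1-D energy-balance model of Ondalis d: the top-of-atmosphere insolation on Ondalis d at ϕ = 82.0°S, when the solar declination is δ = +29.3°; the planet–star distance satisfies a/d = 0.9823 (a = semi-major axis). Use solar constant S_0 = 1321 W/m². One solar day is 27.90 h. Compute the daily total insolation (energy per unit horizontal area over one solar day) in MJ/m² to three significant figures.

0.00 MJ/m²

cos h₀ = −tan(-82.0°) tan(+29.300°) = 3.9930 ≥ 1 ⇒ polar night, h₀ = 0 and Q̄ = 0.
Inverse-square distance factor (a/d)² = 0.9823² = 0.964913.
Daily total = Q̄ × 27.90 h × 3600 s/h = 0.00 MJ/m².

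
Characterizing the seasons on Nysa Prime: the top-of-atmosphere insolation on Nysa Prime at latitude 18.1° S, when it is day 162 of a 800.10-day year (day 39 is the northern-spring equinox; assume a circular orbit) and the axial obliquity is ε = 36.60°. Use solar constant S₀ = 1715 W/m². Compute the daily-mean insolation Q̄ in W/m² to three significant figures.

Q̄ ≈ 329 W/m²

Solar longitude: λ_s = 360° × (162 − 39)/800.10 = 55.343°.
sin δ = sin 36.60° × sin 55.343° = 0.49044, so δ = +29.369°.
cos H₀ = −tan(-18.1°) tan(+29.369°) = 0.1839, H₀ = 1.3858 rad.
Bracket: H₀ sin φ sin δ + cos φ cos δ sin H₀ = 1.3858×-0.31068×0.49044 + 0.95052×0.87148×0.98294 = -0.211154 + 0.814227 = 0.603073.
Q̄ = (S₀/π) × [bracket] = (1715/π) × 0.603073 = 329.2 W/m².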